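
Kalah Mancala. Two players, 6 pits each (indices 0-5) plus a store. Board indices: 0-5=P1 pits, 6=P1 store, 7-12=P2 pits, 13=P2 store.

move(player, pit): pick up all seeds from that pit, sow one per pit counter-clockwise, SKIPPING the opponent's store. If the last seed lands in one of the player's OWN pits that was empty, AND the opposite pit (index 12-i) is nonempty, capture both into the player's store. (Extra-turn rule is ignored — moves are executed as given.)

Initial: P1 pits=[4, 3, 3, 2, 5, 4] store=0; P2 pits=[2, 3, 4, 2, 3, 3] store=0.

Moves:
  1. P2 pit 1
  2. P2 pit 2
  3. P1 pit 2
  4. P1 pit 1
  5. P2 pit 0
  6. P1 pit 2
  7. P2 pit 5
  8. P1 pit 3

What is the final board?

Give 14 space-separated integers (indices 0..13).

Move 1: P2 pit1 -> P1=[4,3,3,2,5,4](0) P2=[2,0,5,3,4,3](0)
Move 2: P2 pit2 -> P1=[5,3,3,2,5,4](0) P2=[2,0,0,4,5,4](1)
Move 3: P1 pit2 -> P1=[5,3,0,3,6,5](0) P2=[2,0,0,4,5,4](1)
Move 4: P1 pit1 -> P1=[5,0,1,4,7,5](0) P2=[2,0,0,4,5,4](1)
Move 5: P2 pit0 -> P1=[5,0,1,0,7,5](0) P2=[0,1,0,4,5,4](6)
Move 6: P1 pit2 -> P1=[5,0,0,1,7,5](0) P2=[0,1,0,4,5,4](6)
Move 7: P2 pit5 -> P1=[6,1,1,1,7,5](0) P2=[0,1,0,4,5,0](7)
Move 8: P1 pit3 -> P1=[6,1,1,0,8,5](0) P2=[0,1,0,4,5,0](7)

Answer: 6 1 1 0 8 5 0 0 1 0 4 5 0 7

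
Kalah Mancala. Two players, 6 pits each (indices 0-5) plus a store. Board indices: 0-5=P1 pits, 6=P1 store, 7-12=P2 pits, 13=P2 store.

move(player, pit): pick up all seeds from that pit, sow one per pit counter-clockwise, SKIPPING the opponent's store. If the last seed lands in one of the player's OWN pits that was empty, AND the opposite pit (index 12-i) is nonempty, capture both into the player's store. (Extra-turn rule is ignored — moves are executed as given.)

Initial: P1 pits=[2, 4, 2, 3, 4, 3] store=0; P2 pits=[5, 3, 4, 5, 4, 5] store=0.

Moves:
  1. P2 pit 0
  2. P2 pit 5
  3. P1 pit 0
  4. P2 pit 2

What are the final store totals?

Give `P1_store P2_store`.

Answer: 0 2

Derivation:
Move 1: P2 pit0 -> P1=[2,4,2,3,4,3](0) P2=[0,4,5,6,5,6](0)
Move 2: P2 pit5 -> P1=[3,5,3,4,5,3](0) P2=[0,4,5,6,5,0](1)
Move 3: P1 pit0 -> P1=[0,6,4,5,5,3](0) P2=[0,4,5,6,5,0](1)
Move 4: P2 pit2 -> P1=[1,6,4,5,5,3](0) P2=[0,4,0,7,6,1](2)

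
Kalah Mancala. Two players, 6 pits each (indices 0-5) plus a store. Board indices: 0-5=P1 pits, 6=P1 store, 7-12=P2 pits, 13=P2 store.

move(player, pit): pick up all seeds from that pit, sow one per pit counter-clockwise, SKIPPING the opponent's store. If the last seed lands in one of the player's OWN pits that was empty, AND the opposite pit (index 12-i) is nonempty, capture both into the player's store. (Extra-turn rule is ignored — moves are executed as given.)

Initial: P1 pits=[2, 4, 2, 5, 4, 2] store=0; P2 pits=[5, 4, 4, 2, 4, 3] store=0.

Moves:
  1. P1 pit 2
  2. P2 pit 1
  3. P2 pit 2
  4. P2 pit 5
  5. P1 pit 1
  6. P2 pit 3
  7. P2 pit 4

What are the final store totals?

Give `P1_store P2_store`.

Answer: 1 4

Derivation:
Move 1: P1 pit2 -> P1=[2,4,0,6,5,2](0) P2=[5,4,4,2,4,3](0)
Move 2: P2 pit1 -> P1=[2,4,0,6,5,2](0) P2=[5,0,5,3,5,4](0)
Move 3: P2 pit2 -> P1=[3,4,0,6,5,2](0) P2=[5,0,0,4,6,5](1)
Move 4: P2 pit5 -> P1=[4,5,1,7,5,2](0) P2=[5,0,0,4,6,0](2)
Move 5: P1 pit1 -> P1=[4,0,2,8,6,3](1) P2=[5,0,0,4,6,0](2)
Move 6: P2 pit3 -> P1=[5,0,2,8,6,3](1) P2=[5,0,0,0,7,1](3)
Move 7: P2 pit4 -> P1=[6,1,3,9,7,3](1) P2=[5,0,0,0,0,2](4)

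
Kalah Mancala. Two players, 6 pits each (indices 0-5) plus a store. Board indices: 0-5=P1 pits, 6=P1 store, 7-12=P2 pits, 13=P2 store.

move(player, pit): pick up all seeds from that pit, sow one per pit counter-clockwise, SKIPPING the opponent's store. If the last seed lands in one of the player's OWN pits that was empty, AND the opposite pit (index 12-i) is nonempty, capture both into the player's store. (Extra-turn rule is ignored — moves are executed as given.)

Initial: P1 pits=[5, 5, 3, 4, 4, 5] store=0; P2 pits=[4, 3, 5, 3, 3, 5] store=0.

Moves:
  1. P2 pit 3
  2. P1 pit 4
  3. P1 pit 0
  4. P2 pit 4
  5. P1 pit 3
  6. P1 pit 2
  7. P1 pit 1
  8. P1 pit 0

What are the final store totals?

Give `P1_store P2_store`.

Move 1: P2 pit3 -> P1=[5,5,3,4,4,5](0) P2=[4,3,5,0,4,6](1)
Move 2: P1 pit4 -> P1=[5,5,3,4,0,6](1) P2=[5,4,5,0,4,6](1)
Move 3: P1 pit0 -> P1=[0,6,4,5,1,7](1) P2=[5,4,5,0,4,6](1)
Move 4: P2 pit4 -> P1=[1,7,4,5,1,7](1) P2=[5,4,5,0,0,7](2)
Move 5: P1 pit3 -> P1=[1,7,4,0,2,8](2) P2=[6,5,5,0,0,7](2)
Move 6: P1 pit2 -> P1=[1,7,0,1,3,9](3) P2=[6,5,5,0,0,7](2)
Move 7: P1 pit1 -> P1=[1,0,1,2,4,10](4) P2=[7,6,5,0,0,7](2)
Move 8: P1 pit0 -> P1=[0,1,1,2,4,10](4) P2=[7,6,5,0,0,7](2)

Answer: 4 2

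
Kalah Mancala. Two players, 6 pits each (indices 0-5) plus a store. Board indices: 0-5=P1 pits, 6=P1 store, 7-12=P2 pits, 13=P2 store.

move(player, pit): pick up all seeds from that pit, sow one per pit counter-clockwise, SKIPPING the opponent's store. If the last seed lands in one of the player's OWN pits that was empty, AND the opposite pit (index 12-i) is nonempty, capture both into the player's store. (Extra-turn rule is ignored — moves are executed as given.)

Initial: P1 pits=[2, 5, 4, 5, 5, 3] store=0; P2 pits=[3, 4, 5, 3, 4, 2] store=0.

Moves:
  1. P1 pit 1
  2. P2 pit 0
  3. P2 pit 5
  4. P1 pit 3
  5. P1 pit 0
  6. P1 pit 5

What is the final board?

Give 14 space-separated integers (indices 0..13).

Answer: 0 1 6 0 7 0 11 2 7 1 5 4 0 1

Derivation:
Move 1: P1 pit1 -> P1=[2,0,5,6,6,4](1) P2=[3,4,5,3,4,2](0)
Move 2: P2 pit0 -> P1=[2,0,5,6,6,4](1) P2=[0,5,6,4,4,2](0)
Move 3: P2 pit5 -> P1=[3,0,5,6,6,4](1) P2=[0,5,6,4,4,0](1)
Move 4: P1 pit3 -> P1=[3,0,5,0,7,5](2) P2=[1,6,7,4,4,0](1)
Move 5: P1 pit0 -> P1=[0,1,6,0,7,5](10) P2=[1,6,0,4,4,0](1)
Move 6: P1 pit5 -> P1=[0,1,6,0,7,0](11) P2=[2,7,1,5,4,0](1)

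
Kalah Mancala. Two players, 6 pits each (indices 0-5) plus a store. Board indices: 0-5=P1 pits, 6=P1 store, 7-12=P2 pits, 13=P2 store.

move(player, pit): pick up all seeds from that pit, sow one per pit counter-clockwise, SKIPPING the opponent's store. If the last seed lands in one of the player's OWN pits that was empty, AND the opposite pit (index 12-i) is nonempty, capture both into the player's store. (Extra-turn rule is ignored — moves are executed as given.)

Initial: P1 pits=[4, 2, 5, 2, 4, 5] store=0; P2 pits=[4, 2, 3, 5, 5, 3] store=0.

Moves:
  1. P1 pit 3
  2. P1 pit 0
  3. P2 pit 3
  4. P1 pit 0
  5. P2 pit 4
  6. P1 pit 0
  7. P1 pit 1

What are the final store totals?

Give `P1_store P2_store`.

Answer: 1 2

Derivation:
Move 1: P1 pit3 -> P1=[4,2,5,0,5,6](0) P2=[4,2,3,5,5,3](0)
Move 2: P1 pit0 -> P1=[0,3,6,1,6,6](0) P2=[4,2,3,5,5,3](0)
Move 3: P2 pit3 -> P1=[1,4,6,1,6,6](0) P2=[4,2,3,0,6,4](1)
Move 4: P1 pit0 -> P1=[0,5,6,1,6,6](0) P2=[4,2,3,0,6,4](1)
Move 5: P2 pit4 -> P1=[1,6,7,2,6,6](0) P2=[4,2,3,0,0,5](2)
Move 6: P1 pit0 -> P1=[0,7,7,2,6,6](0) P2=[4,2,3,0,0,5](2)
Move 7: P1 pit1 -> P1=[0,0,8,3,7,7](1) P2=[5,3,3,0,0,5](2)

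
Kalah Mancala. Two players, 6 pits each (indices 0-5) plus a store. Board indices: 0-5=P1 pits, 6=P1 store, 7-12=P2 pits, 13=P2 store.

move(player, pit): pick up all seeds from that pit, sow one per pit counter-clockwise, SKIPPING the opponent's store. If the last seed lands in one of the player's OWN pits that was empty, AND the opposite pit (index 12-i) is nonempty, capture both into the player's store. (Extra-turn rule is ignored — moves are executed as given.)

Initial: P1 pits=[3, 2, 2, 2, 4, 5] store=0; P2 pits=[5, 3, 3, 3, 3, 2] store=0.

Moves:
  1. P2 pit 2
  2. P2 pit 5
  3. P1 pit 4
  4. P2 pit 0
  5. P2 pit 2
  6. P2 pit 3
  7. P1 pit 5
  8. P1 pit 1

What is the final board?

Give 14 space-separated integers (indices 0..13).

Move 1: P2 pit2 -> P1=[3,2,2,2,4,5](0) P2=[5,3,0,4,4,3](0)
Move 2: P2 pit5 -> P1=[4,3,2,2,4,5](0) P2=[5,3,0,4,4,0](1)
Move 3: P1 pit4 -> P1=[4,3,2,2,0,6](1) P2=[6,4,0,4,4,0](1)
Move 4: P2 pit0 -> P1=[4,3,2,2,0,6](1) P2=[0,5,1,5,5,1](2)
Move 5: P2 pit2 -> P1=[4,3,2,2,0,6](1) P2=[0,5,0,6,5,1](2)
Move 6: P2 pit3 -> P1=[5,4,3,2,0,6](1) P2=[0,5,0,0,6,2](3)
Move 7: P1 pit5 -> P1=[5,4,3,2,0,0](2) P2=[1,6,1,1,7,2](3)
Move 8: P1 pit1 -> P1=[5,0,4,3,1,0](4) P2=[0,6,1,1,7,2](3)

Answer: 5 0 4 3 1 0 4 0 6 1 1 7 2 3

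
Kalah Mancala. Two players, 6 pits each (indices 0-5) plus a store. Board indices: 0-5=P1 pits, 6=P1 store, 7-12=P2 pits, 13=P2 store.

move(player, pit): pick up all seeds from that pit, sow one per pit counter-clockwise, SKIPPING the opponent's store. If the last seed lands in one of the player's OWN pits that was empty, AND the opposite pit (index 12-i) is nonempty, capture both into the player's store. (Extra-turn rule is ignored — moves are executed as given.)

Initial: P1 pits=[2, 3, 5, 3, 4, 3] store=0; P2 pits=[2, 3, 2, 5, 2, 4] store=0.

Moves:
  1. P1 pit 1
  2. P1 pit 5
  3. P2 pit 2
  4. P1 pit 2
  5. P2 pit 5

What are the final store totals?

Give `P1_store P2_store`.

Answer: 2 1

Derivation:
Move 1: P1 pit1 -> P1=[2,0,6,4,5,3](0) P2=[2,3,2,5,2,4](0)
Move 2: P1 pit5 -> P1=[2,0,6,4,5,0](1) P2=[3,4,2,5,2,4](0)
Move 3: P2 pit2 -> P1=[2,0,6,4,5,0](1) P2=[3,4,0,6,3,4](0)
Move 4: P1 pit2 -> P1=[2,0,0,5,6,1](2) P2=[4,5,0,6,3,4](0)
Move 5: P2 pit5 -> P1=[3,1,1,5,6,1](2) P2=[4,5,0,6,3,0](1)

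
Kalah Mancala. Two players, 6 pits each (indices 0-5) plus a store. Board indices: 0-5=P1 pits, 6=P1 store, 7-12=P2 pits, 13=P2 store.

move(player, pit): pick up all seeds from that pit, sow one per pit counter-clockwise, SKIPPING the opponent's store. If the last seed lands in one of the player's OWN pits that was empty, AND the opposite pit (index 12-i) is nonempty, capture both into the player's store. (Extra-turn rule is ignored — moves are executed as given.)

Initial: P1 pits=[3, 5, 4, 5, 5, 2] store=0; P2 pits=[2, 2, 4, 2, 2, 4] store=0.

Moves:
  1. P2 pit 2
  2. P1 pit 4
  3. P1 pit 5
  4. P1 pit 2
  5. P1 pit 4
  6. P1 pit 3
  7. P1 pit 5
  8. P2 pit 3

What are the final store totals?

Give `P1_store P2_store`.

Answer: 5 2

Derivation:
Move 1: P2 pit2 -> P1=[3,5,4,5,5,2](0) P2=[2,2,0,3,3,5](1)
Move 2: P1 pit4 -> P1=[3,5,4,5,0,3](1) P2=[3,3,1,3,3,5](1)
Move 3: P1 pit5 -> P1=[3,5,4,5,0,0](2) P2=[4,4,1,3,3,5](1)
Move 4: P1 pit2 -> P1=[3,5,0,6,1,1](3) P2=[4,4,1,3,3,5](1)
Move 5: P1 pit4 -> P1=[3,5,0,6,0,2](3) P2=[4,4,1,3,3,5](1)
Move 6: P1 pit3 -> P1=[3,5,0,0,1,3](4) P2=[5,5,2,3,3,5](1)
Move 7: P1 pit5 -> P1=[3,5,0,0,1,0](5) P2=[6,6,2,3,3,5](1)
Move 8: P2 pit3 -> P1=[3,5,0,0,1,0](5) P2=[6,6,2,0,4,6](2)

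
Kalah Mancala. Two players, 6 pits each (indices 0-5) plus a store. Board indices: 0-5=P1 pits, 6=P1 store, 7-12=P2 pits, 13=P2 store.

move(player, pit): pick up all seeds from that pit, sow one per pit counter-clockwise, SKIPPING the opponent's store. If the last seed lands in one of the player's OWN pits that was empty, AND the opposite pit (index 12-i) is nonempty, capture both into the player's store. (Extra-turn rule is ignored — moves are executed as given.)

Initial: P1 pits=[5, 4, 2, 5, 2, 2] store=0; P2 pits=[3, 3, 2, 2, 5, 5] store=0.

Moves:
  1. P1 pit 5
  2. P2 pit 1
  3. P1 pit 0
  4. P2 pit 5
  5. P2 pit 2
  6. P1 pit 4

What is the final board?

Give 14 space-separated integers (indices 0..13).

Move 1: P1 pit5 -> P1=[5,4,2,5,2,0](1) P2=[4,3,2,2,5,5](0)
Move 2: P2 pit1 -> P1=[5,4,2,5,2,0](1) P2=[4,0,3,3,6,5](0)
Move 3: P1 pit0 -> P1=[0,5,3,6,3,0](6) P2=[0,0,3,3,6,5](0)
Move 4: P2 pit5 -> P1=[1,6,4,7,3,0](6) P2=[0,0,3,3,6,0](1)
Move 5: P2 pit2 -> P1=[0,6,4,7,3,0](6) P2=[0,0,0,4,7,0](3)
Move 6: P1 pit4 -> P1=[0,6,4,7,0,1](7) P2=[1,0,0,4,7,0](3)

Answer: 0 6 4 7 0 1 7 1 0 0 4 7 0 3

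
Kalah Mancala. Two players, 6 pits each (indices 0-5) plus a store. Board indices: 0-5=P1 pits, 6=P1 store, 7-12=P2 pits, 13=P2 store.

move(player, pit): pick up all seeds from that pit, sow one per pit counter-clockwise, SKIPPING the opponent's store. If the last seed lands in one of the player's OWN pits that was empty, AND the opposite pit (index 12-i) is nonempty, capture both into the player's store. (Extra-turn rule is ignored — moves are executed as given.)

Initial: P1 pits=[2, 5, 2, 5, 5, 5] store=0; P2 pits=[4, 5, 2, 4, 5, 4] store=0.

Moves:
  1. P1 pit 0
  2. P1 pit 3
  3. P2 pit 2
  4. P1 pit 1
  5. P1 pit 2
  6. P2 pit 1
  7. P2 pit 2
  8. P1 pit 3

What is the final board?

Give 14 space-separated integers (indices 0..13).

Move 1: P1 pit0 -> P1=[0,6,3,5,5,5](0) P2=[4,5,2,4,5,4](0)
Move 2: P1 pit3 -> P1=[0,6,3,0,6,6](1) P2=[5,6,2,4,5,4](0)
Move 3: P2 pit2 -> P1=[0,6,3,0,6,6](1) P2=[5,6,0,5,6,4](0)
Move 4: P1 pit1 -> P1=[0,0,4,1,7,7](2) P2=[6,6,0,5,6,4](0)
Move 5: P1 pit2 -> P1=[0,0,0,2,8,8](3) P2=[6,6,0,5,6,4](0)
Move 6: P2 pit1 -> P1=[1,0,0,2,8,8](3) P2=[6,0,1,6,7,5](1)
Move 7: P2 pit2 -> P1=[1,0,0,2,8,8](3) P2=[6,0,0,7,7,5](1)
Move 8: P1 pit3 -> P1=[1,0,0,0,9,9](3) P2=[6,0,0,7,7,5](1)

Answer: 1 0 0 0 9 9 3 6 0 0 7 7 5 1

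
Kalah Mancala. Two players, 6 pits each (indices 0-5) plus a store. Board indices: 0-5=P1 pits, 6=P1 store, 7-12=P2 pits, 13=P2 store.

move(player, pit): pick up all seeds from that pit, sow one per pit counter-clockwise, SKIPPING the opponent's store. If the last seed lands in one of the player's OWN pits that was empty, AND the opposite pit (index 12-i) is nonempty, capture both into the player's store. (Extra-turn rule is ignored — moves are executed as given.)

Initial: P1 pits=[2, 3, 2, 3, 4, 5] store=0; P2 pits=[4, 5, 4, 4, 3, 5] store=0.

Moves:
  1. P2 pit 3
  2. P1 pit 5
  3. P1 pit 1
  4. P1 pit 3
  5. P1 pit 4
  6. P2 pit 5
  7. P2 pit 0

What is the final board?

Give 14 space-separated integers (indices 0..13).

Move 1: P2 pit3 -> P1=[3,3,2,3,4,5](0) P2=[4,5,4,0,4,6](1)
Move 2: P1 pit5 -> P1=[3,3,2,3,4,0](1) P2=[5,6,5,1,4,6](1)
Move 3: P1 pit1 -> P1=[3,0,3,4,5,0](1) P2=[5,6,5,1,4,6](1)
Move 4: P1 pit3 -> P1=[3,0,3,0,6,1](2) P2=[6,6,5,1,4,6](1)
Move 5: P1 pit4 -> P1=[3,0,3,0,0,2](3) P2=[7,7,6,2,4,6](1)
Move 6: P2 pit5 -> P1=[4,1,4,1,1,2](3) P2=[7,7,6,2,4,0](2)
Move 7: P2 pit0 -> P1=[5,1,4,1,1,2](3) P2=[0,8,7,3,5,1](3)

Answer: 5 1 4 1 1 2 3 0 8 7 3 5 1 3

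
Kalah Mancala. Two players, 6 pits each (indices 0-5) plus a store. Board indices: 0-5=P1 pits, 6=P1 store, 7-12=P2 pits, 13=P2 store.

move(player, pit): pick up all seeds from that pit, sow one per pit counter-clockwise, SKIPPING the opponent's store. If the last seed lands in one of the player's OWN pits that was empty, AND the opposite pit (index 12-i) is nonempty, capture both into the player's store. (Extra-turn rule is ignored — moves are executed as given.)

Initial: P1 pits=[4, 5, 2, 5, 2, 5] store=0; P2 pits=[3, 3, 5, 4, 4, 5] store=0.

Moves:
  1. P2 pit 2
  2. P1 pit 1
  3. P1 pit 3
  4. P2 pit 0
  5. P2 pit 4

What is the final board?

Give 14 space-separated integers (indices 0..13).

Move 1: P2 pit2 -> P1=[5,5,2,5,2,5](0) P2=[3,3,0,5,5,6](1)
Move 2: P1 pit1 -> P1=[5,0,3,6,3,6](1) P2=[3,3,0,5,5,6](1)
Move 3: P1 pit3 -> P1=[5,0,3,0,4,7](2) P2=[4,4,1,5,5,6](1)
Move 4: P2 pit0 -> P1=[5,0,3,0,4,7](2) P2=[0,5,2,6,6,6](1)
Move 5: P2 pit4 -> P1=[6,1,4,1,4,7](2) P2=[0,5,2,6,0,7](2)

Answer: 6 1 4 1 4 7 2 0 5 2 6 0 7 2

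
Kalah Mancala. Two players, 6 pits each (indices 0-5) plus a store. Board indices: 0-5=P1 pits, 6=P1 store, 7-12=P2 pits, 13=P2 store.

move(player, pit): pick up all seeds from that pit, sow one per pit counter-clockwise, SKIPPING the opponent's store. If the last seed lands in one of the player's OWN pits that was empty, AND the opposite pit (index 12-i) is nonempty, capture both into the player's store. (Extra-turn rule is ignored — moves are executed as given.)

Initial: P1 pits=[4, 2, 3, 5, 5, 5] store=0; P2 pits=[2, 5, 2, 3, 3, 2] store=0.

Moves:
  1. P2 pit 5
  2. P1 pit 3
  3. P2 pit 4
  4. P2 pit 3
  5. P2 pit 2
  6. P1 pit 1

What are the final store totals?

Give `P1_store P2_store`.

Answer: 1 3

Derivation:
Move 1: P2 pit5 -> P1=[5,2,3,5,5,5](0) P2=[2,5,2,3,3,0](1)
Move 2: P1 pit3 -> P1=[5,2,3,0,6,6](1) P2=[3,6,2,3,3,0](1)
Move 3: P2 pit4 -> P1=[6,2,3,0,6,6](1) P2=[3,6,2,3,0,1](2)
Move 4: P2 pit3 -> P1=[6,2,3,0,6,6](1) P2=[3,6,2,0,1,2](3)
Move 5: P2 pit2 -> P1=[6,2,3,0,6,6](1) P2=[3,6,0,1,2,2](3)
Move 6: P1 pit1 -> P1=[6,0,4,1,6,6](1) P2=[3,6,0,1,2,2](3)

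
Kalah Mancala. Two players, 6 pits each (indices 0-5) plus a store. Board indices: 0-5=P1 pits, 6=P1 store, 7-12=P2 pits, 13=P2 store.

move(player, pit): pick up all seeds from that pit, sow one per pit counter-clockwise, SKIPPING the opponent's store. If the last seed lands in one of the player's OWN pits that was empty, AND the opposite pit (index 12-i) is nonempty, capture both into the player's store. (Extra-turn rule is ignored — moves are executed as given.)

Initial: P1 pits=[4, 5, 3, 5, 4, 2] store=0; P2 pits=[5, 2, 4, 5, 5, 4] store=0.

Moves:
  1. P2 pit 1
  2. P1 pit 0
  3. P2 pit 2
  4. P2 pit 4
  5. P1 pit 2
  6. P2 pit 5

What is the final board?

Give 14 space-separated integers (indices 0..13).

Answer: 3 8 1 9 7 3 1 6 0 0 7 0 0 3

Derivation:
Move 1: P2 pit1 -> P1=[4,5,3,5,4,2](0) P2=[5,0,5,6,5,4](0)
Move 2: P1 pit0 -> P1=[0,6,4,6,5,2](0) P2=[5,0,5,6,5,4](0)
Move 3: P2 pit2 -> P1=[1,6,4,6,5,2](0) P2=[5,0,0,7,6,5](1)
Move 4: P2 pit4 -> P1=[2,7,5,7,5,2](0) P2=[5,0,0,7,0,6](2)
Move 5: P1 pit2 -> P1=[2,7,0,8,6,3](1) P2=[6,0,0,7,0,6](2)
Move 6: P2 pit5 -> P1=[3,8,1,9,7,3](1) P2=[6,0,0,7,0,0](3)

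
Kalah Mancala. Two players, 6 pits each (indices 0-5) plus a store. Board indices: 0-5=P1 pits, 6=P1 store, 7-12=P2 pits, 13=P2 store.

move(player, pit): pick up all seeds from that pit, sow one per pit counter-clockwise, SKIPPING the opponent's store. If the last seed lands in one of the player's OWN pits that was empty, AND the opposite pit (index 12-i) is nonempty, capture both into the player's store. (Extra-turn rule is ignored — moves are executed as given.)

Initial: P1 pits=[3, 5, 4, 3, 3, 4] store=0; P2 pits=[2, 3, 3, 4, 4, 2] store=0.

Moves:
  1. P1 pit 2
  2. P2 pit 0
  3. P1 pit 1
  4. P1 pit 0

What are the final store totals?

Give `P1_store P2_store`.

Move 1: P1 pit2 -> P1=[3,5,0,4,4,5](1) P2=[2,3,3,4,4,2](0)
Move 2: P2 pit0 -> P1=[3,5,0,4,4,5](1) P2=[0,4,4,4,4,2](0)
Move 3: P1 pit1 -> P1=[3,0,1,5,5,6](2) P2=[0,4,4,4,4,2](0)
Move 4: P1 pit0 -> P1=[0,1,2,6,5,6](2) P2=[0,4,4,4,4,2](0)

Answer: 2 0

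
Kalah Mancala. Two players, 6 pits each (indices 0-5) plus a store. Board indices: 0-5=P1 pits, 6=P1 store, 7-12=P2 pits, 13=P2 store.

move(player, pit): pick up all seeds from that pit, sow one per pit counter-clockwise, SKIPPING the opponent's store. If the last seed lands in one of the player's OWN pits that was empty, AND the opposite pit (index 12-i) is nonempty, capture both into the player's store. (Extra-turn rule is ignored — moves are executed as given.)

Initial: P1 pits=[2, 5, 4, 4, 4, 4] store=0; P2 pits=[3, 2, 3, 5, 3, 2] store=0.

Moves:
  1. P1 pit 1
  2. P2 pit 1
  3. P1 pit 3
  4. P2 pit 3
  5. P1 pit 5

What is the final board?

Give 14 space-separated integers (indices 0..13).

Move 1: P1 pit1 -> P1=[2,0,5,5,5,5](1) P2=[3,2,3,5,3,2](0)
Move 2: P2 pit1 -> P1=[2,0,5,5,5,5](1) P2=[3,0,4,6,3,2](0)
Move 3: P1 pit3 -> P1=[2,0,5,0,6,6](2) P2=[4,1,4,6,3,2](0)
Move 4: P2 pit3 -> P1=[3,1,6,0,6,6](2) P2=[4,1,4,0,4,3](1)
Move 5: P1 pit5 -> P1=[3,1,6,0,6,0](3) P2=[5,2,5,1,5,3](1)

Answer: 3 1 6 0 6 0 3 5 2 5 1 5 3 1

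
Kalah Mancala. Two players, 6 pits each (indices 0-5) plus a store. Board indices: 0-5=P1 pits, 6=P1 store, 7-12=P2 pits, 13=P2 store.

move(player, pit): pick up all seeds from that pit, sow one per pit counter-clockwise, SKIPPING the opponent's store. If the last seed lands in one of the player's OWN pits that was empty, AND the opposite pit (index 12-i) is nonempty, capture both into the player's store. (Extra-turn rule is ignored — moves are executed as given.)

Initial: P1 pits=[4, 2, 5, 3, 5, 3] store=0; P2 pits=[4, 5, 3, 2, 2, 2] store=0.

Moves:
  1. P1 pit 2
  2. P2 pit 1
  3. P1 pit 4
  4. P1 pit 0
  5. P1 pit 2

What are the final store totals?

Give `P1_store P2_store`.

Move 1: P1 pit2 -> P1=[4,2,0,4,6,4](1) P2=[5,5,3,2,2,2](0)
Move 2: P2 pit1 -> P1=[4,2,0,4,6,4](1) P2=[5,0,4,3,3,3](1)
Move 3: P1 pit4 -> P1=[4,2,0,4,0,5](2) P2=[6,1,5,4,3,3](1)
Move 4: P1 pit0 -> P1=[0,3,1,5,0,5](4) P2=[6,0,5,4,3,3](1)
Move 5: P1 pit2 -> P1=[0,3,0,6,0,5](4) P2=[6,0,5,4,3,3](1)

Answer: 4 1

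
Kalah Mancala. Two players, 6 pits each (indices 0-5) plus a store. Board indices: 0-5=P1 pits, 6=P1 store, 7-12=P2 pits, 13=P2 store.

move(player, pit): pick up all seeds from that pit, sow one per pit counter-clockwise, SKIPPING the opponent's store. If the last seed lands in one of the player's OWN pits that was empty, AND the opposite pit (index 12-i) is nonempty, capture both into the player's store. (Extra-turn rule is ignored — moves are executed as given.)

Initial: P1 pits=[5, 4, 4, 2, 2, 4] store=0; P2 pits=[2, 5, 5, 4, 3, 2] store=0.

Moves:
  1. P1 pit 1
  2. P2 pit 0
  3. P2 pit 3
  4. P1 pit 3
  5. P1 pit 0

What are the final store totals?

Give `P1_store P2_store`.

Answer: 2 1

Derivation:
Move 1: P1 pit1 -> P1=[5,0,5,3,3,5](0) P2=[2,5,5,4,3,2](0)
Move 2: P2 pit0 -> P1=[5,0,5,3,3,5](0) P2=[0,6,6,4,3,2](0)
Move 3: P2 pit3 -> P1=[6,0,5,3,3,5](0) P2=[0,6,6,0,4,3](1)
Move 4: P1 pit3 -> P1=[6,0,5,0,4,6](1) P2=[0,6,6,0,4,3](1)
Move 5: P1 pit0 -> P1=[0,1,6,1,5,7](2) P2=[0,6,6,0,4,3](1)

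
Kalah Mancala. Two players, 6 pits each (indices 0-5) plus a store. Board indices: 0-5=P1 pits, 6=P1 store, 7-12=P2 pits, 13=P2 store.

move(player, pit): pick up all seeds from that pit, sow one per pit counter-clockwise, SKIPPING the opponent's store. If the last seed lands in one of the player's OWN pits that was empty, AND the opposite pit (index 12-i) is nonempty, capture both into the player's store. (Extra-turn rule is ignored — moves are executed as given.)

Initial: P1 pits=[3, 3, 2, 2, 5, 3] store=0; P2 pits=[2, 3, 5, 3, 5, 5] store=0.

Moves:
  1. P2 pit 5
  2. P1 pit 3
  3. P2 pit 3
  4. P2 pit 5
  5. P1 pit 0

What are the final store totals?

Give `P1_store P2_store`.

Move 1: P2 pit5 -> P1=[4,4,3,3,5,3](0) P2=[2,3,5,3,5,0](1)
Move 2: P1 pit3 -> P1=[4,4,3,0,6,4](1) P2=[2,3,5,3,5,0](1)
Move 3: P2 pit3 -> P1=[4,4,3,0,6,4](1) P2=[2,3,5,0,6,1](2)
Move 4: P2 pit5 -> P1=[4,4,3,0,6,4](1) P2=[2,3,5,0,6,0](3)
Move 5: P1 pit0 -> P1=[0,5,4,1,7,4](1) P2=[2,3,5,0,6,0](3)

Answer: 1 3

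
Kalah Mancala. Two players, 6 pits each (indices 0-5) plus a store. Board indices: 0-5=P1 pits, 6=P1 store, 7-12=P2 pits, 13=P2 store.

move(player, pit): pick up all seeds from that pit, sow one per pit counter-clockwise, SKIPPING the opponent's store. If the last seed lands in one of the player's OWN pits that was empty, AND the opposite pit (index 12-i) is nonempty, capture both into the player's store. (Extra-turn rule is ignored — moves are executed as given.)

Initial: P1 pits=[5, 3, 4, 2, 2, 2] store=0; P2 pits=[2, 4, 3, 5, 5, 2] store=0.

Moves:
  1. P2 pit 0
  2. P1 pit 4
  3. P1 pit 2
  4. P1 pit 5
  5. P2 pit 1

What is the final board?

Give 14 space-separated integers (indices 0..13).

Answer: 6 3 0 3 1 0 3 1 0 6 6 6 3 1

Derivation:
Move 1: P2 pit0 -> P1=[5,3,4,2,2,2](0) P2=[0,5,4,5,5,2](0)
Move 2: P1 pit4 -> P1=[5,3,4,2,0,3](1) P2=[0,5,4,5,5,2](0)
Move 3: P1 pit2 -> P1=[5,3,0,3,1,4](2) P2=[0,5,4,5,5,2](0)
Move 4: P1 pit5 -> P1=[5,3,0,3,1,0](3) P2=[1,6,5,5,5,2](0)
Move 5: P2 pit1 -> P1=[6,3,0,3,1,0](3) P2=[1,0,6,6,6,3](1)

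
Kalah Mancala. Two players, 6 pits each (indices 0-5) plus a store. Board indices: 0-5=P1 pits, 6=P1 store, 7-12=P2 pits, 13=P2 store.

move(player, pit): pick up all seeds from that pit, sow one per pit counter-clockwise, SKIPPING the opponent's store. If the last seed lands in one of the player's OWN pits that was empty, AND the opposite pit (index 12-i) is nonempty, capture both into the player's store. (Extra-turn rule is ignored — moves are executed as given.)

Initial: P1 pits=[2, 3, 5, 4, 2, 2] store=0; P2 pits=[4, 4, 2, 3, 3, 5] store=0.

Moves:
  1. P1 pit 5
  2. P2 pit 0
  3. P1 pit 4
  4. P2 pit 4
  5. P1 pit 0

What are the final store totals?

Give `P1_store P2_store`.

Answer: 2 1

Derivation:
Move 1: P1 pit5 -> P1=[2,3,5,4,2,0](1) P2=[5,4,2,3,3,5](0)
Move 2: P2 pit0 -> P1=[2,3,5,4,2,0](1) P2=[0,5,3,4,4,6](0)
Move 3: P1 pit4 -> P1=[2,3,5,4,0,1](2) P2=[0,5,3,4,4,6](0)
Move 4: P2 pit4 -> P1=[3,4,5,4,0,1](2) P2=[0,5,3,4,0,7](1)
Move 5: P1 pit0 -> P1=[0,5,6,5,0,1](2) P2=[0,5,3,4,0,7](1)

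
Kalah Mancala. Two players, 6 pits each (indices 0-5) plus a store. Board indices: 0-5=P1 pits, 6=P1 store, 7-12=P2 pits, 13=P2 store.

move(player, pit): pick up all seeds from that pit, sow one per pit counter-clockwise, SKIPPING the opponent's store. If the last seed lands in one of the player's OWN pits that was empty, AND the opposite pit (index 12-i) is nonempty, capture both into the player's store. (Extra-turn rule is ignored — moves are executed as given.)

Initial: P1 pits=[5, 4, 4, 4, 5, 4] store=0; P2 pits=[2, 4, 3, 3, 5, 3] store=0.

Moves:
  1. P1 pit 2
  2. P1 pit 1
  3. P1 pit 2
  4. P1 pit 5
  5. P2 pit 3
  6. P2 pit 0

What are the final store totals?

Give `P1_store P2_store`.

Answer: 2 1

Derivation:
Move 1: P1 pit2 -> P1=[5,4,0,5,6,5](1) P2=[2,4,3,3,5,3](0)
Move 2: P1 pit1 -> P1=[5,0,1,6,7,6](1) P2=[2,4,3,3,5,3](0)
Move 3: P1 pit2 -> P1=[5,0,0,7,7,6](1) P2=[2,4,3,3,5,3](0)
Move 4: P1 pit5 -> P1=[5,0,0,7,7,0](2) P2=[3,5,4,4,6,3](0)
Move 5: P2 pit3 -> P1=[6,0,0,7,7,0](2) P2=[3,5,4,0,7,4](1)
Move 6: P2 pit0 -> P1=[6,0,0,7,7,0](2) P2=[0,6,5,1,7,4](1)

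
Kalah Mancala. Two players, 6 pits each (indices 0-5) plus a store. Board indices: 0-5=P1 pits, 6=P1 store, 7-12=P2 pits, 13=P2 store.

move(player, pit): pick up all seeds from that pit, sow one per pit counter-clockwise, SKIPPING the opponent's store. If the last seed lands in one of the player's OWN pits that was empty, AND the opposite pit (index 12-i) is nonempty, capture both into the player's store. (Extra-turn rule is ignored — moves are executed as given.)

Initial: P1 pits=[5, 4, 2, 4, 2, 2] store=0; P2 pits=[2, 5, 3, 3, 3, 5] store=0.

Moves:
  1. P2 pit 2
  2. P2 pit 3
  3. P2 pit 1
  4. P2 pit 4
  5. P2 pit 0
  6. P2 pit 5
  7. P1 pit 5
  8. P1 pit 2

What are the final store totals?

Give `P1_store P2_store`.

Move 1: P2 pit2 -> P1=[5,4,2,4,2,2](0) P2=[2,5,0,4,4,6](0)
Move 2: P2 pit3 -> P1=[6,4,2,4,2,2](0) P2=[2,5,0,0,5,7](1)
Move 3: P2 pit1 -> P1=[6,4,2,4,2,2](0) P2=[2,0,1,1,6,8](2)
Move 4: P2 pit4 -> P1=[7,5,3,5,2,2](0) P2=[2,0,1,1,0,9](3)
Move 5: P2 pit0 -> P1=[7,5,3,5,2,2](0) P2=[0,1,2,1,0,9](3)
Move 6: P2 pit5 -> P1=[8,6,4,6,3,3](0) P2=[1,2,2,1,0,0](4)
Move 7: P1 pit5 -> P1=[8,6,4,6,3,0](1) P2=[2,3,2,1,0,0](4)
Move 8: P1 pit2 -> P1=[8,6,0,7,4,1](2) P2=[2,3,2,1,0,0](4)

Answer: 2 4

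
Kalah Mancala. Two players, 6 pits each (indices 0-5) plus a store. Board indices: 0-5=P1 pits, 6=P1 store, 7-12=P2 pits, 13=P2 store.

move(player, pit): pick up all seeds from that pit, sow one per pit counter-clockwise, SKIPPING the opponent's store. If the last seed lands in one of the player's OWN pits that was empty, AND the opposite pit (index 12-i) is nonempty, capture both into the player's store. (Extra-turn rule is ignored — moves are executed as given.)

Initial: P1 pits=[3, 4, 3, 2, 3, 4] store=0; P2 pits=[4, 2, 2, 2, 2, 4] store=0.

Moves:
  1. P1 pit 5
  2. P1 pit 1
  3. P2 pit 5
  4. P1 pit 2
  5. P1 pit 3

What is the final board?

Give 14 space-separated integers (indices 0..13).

Answer: 4 1 0 0 6 2 9 2 3 3 2 2 0 1

Derivation:
Move 1: P1 pit5 -> P1=[3,4,3,2,3,0](1) P2=[5,3,3,2,2,4](0)
Move 2: P1 pit1 -> P1=[3,0,4,3,4,0](7) P2=[0,3,3,2,2,4](0)
Move 3: P2 pit5 -> P1=[4,1,5,3,4,0](7) P2=[0,3,3,2,2,0](1)
Move 4: P1 pit2 -> P1=[4,1,0,4,5,1](8) P2=[1,3,3,2,2,0](1)
Move 5: P1 pit3 -> P1=[4,1,0,0,6,2](9) P2=[2,3,3,2,2,0](1)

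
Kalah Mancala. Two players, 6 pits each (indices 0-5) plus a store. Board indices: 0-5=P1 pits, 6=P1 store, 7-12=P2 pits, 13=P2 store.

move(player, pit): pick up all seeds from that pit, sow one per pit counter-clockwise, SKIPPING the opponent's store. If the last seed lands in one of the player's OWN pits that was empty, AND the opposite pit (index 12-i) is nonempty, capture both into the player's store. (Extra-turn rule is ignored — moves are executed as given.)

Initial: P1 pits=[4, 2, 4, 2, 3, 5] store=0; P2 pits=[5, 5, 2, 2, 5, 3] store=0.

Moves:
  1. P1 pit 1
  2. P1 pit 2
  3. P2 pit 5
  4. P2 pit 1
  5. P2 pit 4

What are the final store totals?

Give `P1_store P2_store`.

Answer: 1 3

Derivation:
Move 1: P1 pit1 -> P1=[4,0,5,3,3,5](0) P2=[5,5,2,2,5,3](0)
Move 2: P1 pit2 -> P1=[4,0,0,4,4,6](1) P2=[6,5,2,2,5,3](0)
Move 3: P2 pit5 -> P1=[5,1,0,4,4,6](1) P2=[6,5,2,2,5,0](1)
Move 4: P2 pit1 -> P1=[5,1,0,4,4,6](1) P2=[6,0,3,3,6,1](2)
Move 5: P2 pit4 -> P1=[6,2,1,5,4,6](1) P2=[6,0,3,3,0,2](3)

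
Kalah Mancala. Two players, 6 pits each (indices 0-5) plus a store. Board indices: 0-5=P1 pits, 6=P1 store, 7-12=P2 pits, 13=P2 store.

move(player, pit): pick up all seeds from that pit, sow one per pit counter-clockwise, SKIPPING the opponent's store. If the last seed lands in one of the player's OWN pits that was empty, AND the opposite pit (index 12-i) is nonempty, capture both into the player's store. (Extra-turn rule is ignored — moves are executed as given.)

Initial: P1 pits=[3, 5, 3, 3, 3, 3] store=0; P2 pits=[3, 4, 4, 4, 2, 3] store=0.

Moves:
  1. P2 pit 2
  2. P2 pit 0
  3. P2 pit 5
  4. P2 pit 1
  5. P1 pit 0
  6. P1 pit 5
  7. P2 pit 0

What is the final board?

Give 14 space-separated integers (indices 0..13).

Answer: 0 7 5 4 4 0 1 0 2 2 7 4 1 3

Derivation:
Move 1: P2 pit2 -> P1=[3,5,3,3,3,3](0) P2=[3,4,0,5,3,4](1)
Move 2: P2 pit0 -> P1=[3,5,3,3,3,3](0) P2=[0,5,1,6,3,4](1)
Move 3: P2 pit5 -> P1=[4,6,4,3,3,3](0) P2=[0,5,1,6,3,0](2)
Move 4: P2 pit1 -> P1=[4,6,4,3,3,3](0) P2=[0,0,2,7,4,1](3)
Move 5: P1 pit0 -> P1=[0,7,5,4,4,3](0) P2=[0,0,2,7,4,1](3)
Move 6: P1 pit5 -> P1=[0,7,5,4,4,0](1) P2=[1,1,2,7,4,1](3)
Move 7: P2 pit0 -> P1=[0,7,5,4,4,0](1) P2=[0,2,2,7,4,1](3)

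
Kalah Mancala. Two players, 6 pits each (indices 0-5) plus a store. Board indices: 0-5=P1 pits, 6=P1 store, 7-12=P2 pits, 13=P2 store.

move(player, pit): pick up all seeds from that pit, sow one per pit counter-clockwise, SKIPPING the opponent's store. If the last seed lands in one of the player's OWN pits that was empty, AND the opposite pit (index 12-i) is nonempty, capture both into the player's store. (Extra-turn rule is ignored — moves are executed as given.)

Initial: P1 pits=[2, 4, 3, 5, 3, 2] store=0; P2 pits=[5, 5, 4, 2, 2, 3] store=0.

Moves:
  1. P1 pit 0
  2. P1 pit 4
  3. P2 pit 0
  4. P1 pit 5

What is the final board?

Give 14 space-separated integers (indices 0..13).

Move 1: P1 pit0 -> P1=[0,5,4,5,3,2](0) P2=[5,5,4,2,2,3](0)
Move 2: P1 pit4 -> P1=[0,5,4,5,0,3](1) P2=[6,5,4,2,2,3](0)
Move 3: P2 pit0 -> P1=[0,5,4,5,0,3](1) P2=[0,6,5,3,3,4](1)
Move 4: P1 pit5 -> P1=[0,5,4,5,0,0](2) P2=[1,7,5,3,3,4](1)

Answer: 0 5 4 5 0 0 2 1 7 5 3 3 4 1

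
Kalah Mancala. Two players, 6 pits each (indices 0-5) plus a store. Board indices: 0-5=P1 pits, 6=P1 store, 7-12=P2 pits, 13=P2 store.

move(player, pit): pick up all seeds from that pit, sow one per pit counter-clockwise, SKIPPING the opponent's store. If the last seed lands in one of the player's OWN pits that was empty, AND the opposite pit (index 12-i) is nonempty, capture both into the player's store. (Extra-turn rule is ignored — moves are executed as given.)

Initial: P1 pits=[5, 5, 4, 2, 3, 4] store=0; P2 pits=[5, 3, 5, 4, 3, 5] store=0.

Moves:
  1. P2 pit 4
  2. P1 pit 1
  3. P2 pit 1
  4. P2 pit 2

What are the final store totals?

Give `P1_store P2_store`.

Move 1: P2 pit4 -> P1=[6,5,4,2,3,4](0) P2=[5,3,5,4,0,6](1)
Move 2: P1 pit1 -> P1=[6,0,5,3,4,5](1) P2=[5,3,5,4,0,6](1)
Move 3: P2 pit1 -> P1=[6,0,5,3,4,5](1) P2=[5,0,6,5,1,6](1)
Move 4: P2 pit2 -> P1=[7,1,5,3,4,5](1) P2=[5,0,0,6,2,7](2)

Answer: 1 2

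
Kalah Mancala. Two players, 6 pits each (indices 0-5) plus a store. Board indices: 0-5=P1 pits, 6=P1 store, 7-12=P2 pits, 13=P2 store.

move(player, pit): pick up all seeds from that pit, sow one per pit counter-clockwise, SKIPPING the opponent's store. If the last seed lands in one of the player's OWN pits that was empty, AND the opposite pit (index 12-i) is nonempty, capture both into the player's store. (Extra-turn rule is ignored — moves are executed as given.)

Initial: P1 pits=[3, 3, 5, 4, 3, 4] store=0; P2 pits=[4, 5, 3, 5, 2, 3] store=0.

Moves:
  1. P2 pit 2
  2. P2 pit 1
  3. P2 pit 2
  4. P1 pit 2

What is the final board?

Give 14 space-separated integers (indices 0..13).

Answer: 3 3 0 5 4 5 1 5 0 0 8 4 5 1

Derivation:
Move 1: P2 pit2 -> P1=[3,3,5,4,3,4](0) P2=[4,5,0,6,3,4](0)
Move 2: P2 pit1 -> P1=[3,3,5,4,3,4](0) P2=[4,0,1,7,4,5](1)
Move 3: P2 pit2 -> P1=[3,3,5,4,3,4](0) P2=[4,0,0,8,4,5](1)
Move 4: P1 pit2 -> P1=[3,3,0,5,4,5](1) P2=[5,0,0,8,4,5](1)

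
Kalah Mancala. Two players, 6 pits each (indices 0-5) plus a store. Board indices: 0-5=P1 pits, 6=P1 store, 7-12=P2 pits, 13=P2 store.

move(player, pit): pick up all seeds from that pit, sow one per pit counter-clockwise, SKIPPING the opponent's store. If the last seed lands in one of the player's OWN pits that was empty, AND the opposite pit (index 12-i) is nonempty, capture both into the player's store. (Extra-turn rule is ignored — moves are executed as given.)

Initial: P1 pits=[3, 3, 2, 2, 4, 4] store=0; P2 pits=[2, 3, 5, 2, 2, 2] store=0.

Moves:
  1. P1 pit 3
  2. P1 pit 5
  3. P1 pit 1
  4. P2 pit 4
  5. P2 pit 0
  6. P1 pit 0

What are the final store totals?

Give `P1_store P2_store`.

Move 1: P1 pit3 -> P1=[3,3,2,0,5,5](0) P2=[2,3,5,2,2,2](0)
Move 2: P1 pit5 -> P1=[3,3,2,0,5,0](1) P2=[3,4,6,3,2,2](0)
Move 3: P1 pit1 -> P1=[3,0,3,1,6,0](1) P2=[3,4,6,3,2,2](0)
Move 4: P2 pit4 -> P1=[3,0,3,1,6,0](1) P2=[3,4,6,3,0,3](1)
Move 5: P2 pit0 -> P1=[3,0,3,1,6,0](1) P2=[0,5,7,4,0,3](1)
Move 6: P1 pit0 -> P1=[0,1,4,2,6,0](1) P2=[0,5,7,4,0,3](1)

Answer: 1 1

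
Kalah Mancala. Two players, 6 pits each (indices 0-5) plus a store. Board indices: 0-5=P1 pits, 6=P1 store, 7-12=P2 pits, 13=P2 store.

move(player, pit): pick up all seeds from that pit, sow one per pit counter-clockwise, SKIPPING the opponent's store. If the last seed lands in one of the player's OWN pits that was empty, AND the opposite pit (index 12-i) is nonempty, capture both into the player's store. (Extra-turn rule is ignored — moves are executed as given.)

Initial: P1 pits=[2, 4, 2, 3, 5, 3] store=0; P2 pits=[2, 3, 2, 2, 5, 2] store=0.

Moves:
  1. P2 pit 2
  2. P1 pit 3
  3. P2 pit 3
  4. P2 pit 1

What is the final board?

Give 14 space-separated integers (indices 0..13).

Answer: 2 4 2 0 6 4 1 2 0 1 1 8 3 1

Derivation:
Move 1: P2 pit2 -> P1=[2,4,2,3,5,3](0) P2=[2,3,0,3,6,2](0)
Move 2: P1 pit3 -> P1=[2,4,2,0,6,4](1) P2=[2,3,0,3,6,2](0)
Move 3: P2 pit3 -> P1=[2,4,2,0,6,4](1) P2=[2,3,0,0,7,3](1)
Move 4: P2 pit1 -> P1=[2,4,2,0,6,4](1) P2=[2,0,1,1,8,3](1)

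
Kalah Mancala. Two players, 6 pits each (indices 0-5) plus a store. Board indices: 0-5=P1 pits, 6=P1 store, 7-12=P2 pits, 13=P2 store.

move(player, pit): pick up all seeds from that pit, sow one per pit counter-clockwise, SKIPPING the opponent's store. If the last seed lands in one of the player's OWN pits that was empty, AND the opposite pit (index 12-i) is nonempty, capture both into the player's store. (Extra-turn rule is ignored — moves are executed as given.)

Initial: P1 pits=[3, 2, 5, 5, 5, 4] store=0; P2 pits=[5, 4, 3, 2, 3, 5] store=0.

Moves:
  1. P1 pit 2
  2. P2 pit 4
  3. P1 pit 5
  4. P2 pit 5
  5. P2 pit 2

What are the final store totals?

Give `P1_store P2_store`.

Answer: 2 3

Derivation:
Move 1: P1 pit2 -> P1=[3,2,0,6,6,5](1) P2=[6,4,3,2,3,5](0)
Move 2: P2 pit4 -> P1=[4,2,0,6,6,5](1) P2=[6,4,3,2,0,6](1)
Move 3: P1 pit5 -> P1=[4,2,0,6,6,0](2) P2=[7,5,4,3,0,6](1)
Move 4: P2 pit5 -> P1=[5,3,1,7,7,0](2) P2=[7,5,4,3,0,0](2)
Move 5: P2 pit2 -> P1=[5,3,1,7,7,0](2) P2=[7,5,0,4,1,1](3)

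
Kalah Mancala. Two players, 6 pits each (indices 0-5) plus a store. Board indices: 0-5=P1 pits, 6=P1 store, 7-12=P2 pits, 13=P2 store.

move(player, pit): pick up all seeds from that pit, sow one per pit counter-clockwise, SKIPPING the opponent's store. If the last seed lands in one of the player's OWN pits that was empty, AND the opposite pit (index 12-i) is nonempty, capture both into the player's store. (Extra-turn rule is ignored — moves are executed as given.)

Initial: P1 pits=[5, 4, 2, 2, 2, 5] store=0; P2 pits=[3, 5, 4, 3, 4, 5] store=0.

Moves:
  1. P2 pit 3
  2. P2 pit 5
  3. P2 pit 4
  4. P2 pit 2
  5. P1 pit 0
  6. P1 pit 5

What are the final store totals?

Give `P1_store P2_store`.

Move 1: P2 pit3 -> P1=[5,4,2,2,2,5](0) P2=[3,5,4,0,5,6](1)
Move 2: P2 pit5 -> P1=[6,5,3,3,3,5](0) P2=[3,5,4,0,5,0](2)
Move 3: P2 pit4 -> P1=[7,6,4,3,3,5](0) P2=[3,5,4,0,0,1](3)
Move 4: P2 pit2 -> P1=[7,6,4,3,3,5](0) P2=[3,5,0,1,1,2](4)
Move 5: P1 pit0 -> P1=[0,7,5,4,4,6](1) P2=[4,5,0,1,1,2](4)
Move 6: P1 pit5 -> P1=[0,7,5,4,4,0](2) P2=[5,6,1,2,2,2](4)

Answer: 2 4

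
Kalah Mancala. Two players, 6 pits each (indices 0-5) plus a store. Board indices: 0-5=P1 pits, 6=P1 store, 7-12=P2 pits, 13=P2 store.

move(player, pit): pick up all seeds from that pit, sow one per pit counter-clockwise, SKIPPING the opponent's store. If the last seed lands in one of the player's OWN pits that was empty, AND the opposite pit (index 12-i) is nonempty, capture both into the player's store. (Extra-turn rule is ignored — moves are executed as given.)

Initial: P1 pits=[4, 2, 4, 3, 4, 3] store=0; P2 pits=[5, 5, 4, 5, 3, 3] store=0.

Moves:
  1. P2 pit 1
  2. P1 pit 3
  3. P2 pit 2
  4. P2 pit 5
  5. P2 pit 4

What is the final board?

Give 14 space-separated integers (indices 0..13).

Move 1: P2 pit1 -> P1=[4,2,4,3,4,3](0) P2=[5,0,5,6,4,4](1)
Move 2: P1 pit3 -> P1=[4,2,4,0,5,4](1) P2=[5,0,5,6,4,4](1)
Move 3: P2 pit2 -> P1=[5,2,4,0,5,4](1) P2=[5,0,0,7,5,5](2)
Move 4: P2 pit5 -> P1=[6,3,5,1,5,4](1) P2=[5,0,0,7,5,0](3)
Move 5: P2 pit4 -> P1=[7,4,6,1,5,4](1) P2=[5,0,0,7,0,1](4)

Answer: 7 4 6 1 5 4 1 5 0 0 7 0 1 4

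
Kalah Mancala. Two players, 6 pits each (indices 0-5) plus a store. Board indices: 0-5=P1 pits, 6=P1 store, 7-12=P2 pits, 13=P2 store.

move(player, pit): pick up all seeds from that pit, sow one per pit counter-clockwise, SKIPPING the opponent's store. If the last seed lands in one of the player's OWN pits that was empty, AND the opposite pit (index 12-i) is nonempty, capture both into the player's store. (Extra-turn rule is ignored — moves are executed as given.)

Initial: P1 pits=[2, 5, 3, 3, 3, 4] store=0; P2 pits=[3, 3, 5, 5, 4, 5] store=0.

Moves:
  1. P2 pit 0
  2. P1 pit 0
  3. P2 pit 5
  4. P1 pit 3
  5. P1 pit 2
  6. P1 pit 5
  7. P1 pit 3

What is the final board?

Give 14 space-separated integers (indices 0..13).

Move 1: P2 pit0 -> P1=[2,5,3,3,3,4](0) P2=[0,4,6,6,4,5](0)
Move 2: P1 pit0 -> P1=[0,6,4,3,3,4](0) P2=[0,4,6,6,4,5](0)
Move 3: P2 pit5 -> P1=[1,7,5,4,3,4](0) P2=[0,4,6,6,4,0](1)
Move 4: P1 pit3 -> P1=[1,7,5,0,4,5](1) P2=[1,4,6,6,4,0](1)
Move 5: P1 pit2 -> P1=[1,7,0,1,5,6](2) P2=[2,4,6,6,4,0](1)
Move 6: P1 pit5 -> P1=[1,7,0,1,5,0](3) P2=[3,5,7,7,5,0](1)
Move 7: P1 pit3 -> P1=[1,7,0,0,6,0](3) P2=[3,5,7,7,5,0](1)

Answer: 1 7 0 0 6 0 3 3 5 7 7 5 0 1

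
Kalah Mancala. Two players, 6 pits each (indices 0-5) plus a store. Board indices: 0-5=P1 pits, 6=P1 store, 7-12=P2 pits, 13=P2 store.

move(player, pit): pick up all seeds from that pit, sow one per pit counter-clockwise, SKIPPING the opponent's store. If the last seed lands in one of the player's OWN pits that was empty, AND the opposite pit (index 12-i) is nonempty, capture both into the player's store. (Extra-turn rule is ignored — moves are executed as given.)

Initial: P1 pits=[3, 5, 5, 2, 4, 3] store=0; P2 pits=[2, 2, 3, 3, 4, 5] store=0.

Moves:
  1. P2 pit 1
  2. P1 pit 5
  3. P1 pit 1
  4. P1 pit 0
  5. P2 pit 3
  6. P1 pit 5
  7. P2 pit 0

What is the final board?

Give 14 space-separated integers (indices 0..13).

Move 1: P2 pit1 -> P1=[3,5,5,2,4,3](0) P2=[2,0,4,4,4,5](0)
Move 2: P1 pit5 -> P1=[3,5,5,2,4,0](1) P2=[3,1,4,4,4,5](0)
Move 3: P1 pit1 -> P1=[3,0,6,3,5,1](2) P2=[3,1,4,4,4,5](0)
Move 4: P1 pit0 -> P1=[0,1,7,4,5,1](2) P2=[3,1,4,4,4,5](0)
Move 5: P2 pit3 -> P1=[1,1,7,4,5,1](2) P2=[3,1,4,0,5,6](1)
Move 6: P1 pit5 -> P1=[1,1,7,4,5,0](3) P2=[3,1,4,0,5,6](1)
Move 7: P2 pit0 -> P1=[1,1,0,4,5,0](3) P2=[0,2,5,0,5,6](9)

Answer: 1 1 0 4 5 0 3 0 2 5 0 5 6 9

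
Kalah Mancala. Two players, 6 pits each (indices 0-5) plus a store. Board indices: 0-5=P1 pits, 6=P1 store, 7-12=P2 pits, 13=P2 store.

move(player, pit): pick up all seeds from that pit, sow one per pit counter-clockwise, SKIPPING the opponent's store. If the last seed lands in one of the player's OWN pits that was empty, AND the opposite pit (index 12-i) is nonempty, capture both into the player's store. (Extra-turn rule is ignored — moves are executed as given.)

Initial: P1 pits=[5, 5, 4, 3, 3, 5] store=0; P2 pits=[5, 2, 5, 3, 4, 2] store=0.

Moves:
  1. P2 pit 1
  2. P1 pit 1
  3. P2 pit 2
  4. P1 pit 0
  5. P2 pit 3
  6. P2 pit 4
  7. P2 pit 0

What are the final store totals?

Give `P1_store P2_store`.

Answer: 2 3

Derivation:
Move 1: P2 pit1 -> P1=[5,5,4,3,3,5](0) P2=[5,0,6,4,4,2](0)
Move 2: P1 pit1 -> P1=[5,0,5,4,4,6](1) P2=[5,0,6,4,4,2](0)
Move 3: P2 pit2 -> P1=[6,1,5,4,4,6](1) P2=[5,0,0,5,5,3](1)
Move 4: P1 pit0 -> P1=[0,2,6,5,5,7](2) P2=[5,0,0,5,5,3](1)
Move 5: P2 pit3 -> P1=[1,3,6,5,5,7](2) P2=[5,0,0,0,6,4](2)
Move 6: P2 pit4 -> P1=[2,4,7,6,5,7](2) P2=[5,0,0,0,0,5](3)
Move 7: P2 pit0 -> P1=[2,4,7,6,5,7](2) P2=[0,1,1,1,1,6](3)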